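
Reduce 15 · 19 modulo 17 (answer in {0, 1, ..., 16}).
Reduce the factors first: 19 ≡ 2 (mod 17), so 15 · 19 ≡ 15 · 2 (mod 17). 15 · 2 = 30. Dividing by 17: 30 = 1·17 + 13. So (15 · 19) mod 17 = 13.

Final answer: 13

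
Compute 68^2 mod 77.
4

Use repeated squaring. Binary(2) = 10. Walk through the bits of the exponent 2 left-to-right: at each bit after the leading one, square the running value, then multiply by 68 if the bit is 1 (always reducing mod 77):
  bit 1 = 1 (leading): start with 68.
  bit 2 = 0: square 68^2 = 4624 ≡ 4 (mod 77).
Final value: 68^2 ≡ 4 (mod 77).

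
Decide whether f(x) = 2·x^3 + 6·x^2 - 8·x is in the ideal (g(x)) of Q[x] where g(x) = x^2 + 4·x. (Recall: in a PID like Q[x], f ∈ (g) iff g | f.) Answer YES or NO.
In Q[x] the ideal (g) consists of all multiples of g, so f ∈ (g) iff g | f, i.e. iff the remainder of f on division by g is 0. Divide f by g (g is monic, so eliminate the leading term of the running remainder at each step):
  leading term 2·x^3: subtract (2·x)·g(x) = 2·x^3 + 8·x^2, leaving -2·x^2 - 8·x
  leading term -2·x^2: subtract (-2)·g(x) = -2·x^2 - 8·x, leaving 0
The remainder is 0, so f(x) = g(x) · h(x) with h(x) = 2·x - 2. Hence g | f, i.e. f ∈ (g).

Final answer: YES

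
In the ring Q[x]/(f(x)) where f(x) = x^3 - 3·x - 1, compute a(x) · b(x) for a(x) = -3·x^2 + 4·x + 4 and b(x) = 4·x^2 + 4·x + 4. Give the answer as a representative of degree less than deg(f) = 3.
a · b ≡ -16·x^2 + 32·x + 20 (mod f(x))

First multiply in Q[x] without reducing: a · b = -12·x^4 + 4·x^3 + 20·x^2 + 32·x + 16. Now divide by f(x) = x^3 - 3·x - 1, eliminating the leading term at each step:
  leading term -12·x^4: subtract (-12·x)·f(x) = -12·x^4 + 36·x^2 + 12·x, leaving 4·x^3 - 16·x^2 + 20·x + 16
  leading term 4·x^3: subtract (4)·f(x) = 4·x^3 - 12·x - 4, leaving -16·x^2 + 32·x + 20
The degree is now < 3, so this is the remainder. Hence a · b ≡ -16·x^2 + 32·x + 20 in Q[x]/(f).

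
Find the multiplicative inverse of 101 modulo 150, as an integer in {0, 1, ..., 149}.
101^(−1) ≡ 101 (mod 150)

Apply the extended Euclidean algorithm to (150, 101), tracking rows (r, s, t) with s·150 + t·101 = r. Each division r_prev = q·r_cur + r_new produces the new row as (previous row) − q·(current row):
  row A: (150, 1, 0)   [1·150 + 0·101 = 150]
  row B: (101, 0, 1)   [0·150 + 1·101 = 101]
  150 = 1·101 + 49   → row C = row A − 1·row B = (49, 1, −1)   [check: 1·150 − 1·101 = 49]
  101 = 2·49 + 3   → row D = row B − 2·row C = (3, −2, 3)   [check: −2·150 + 3·101 = 3]
  49 = 16·3 + 1   → row E = row C − 16·row D = (1, 33, −49)   [check: 33·150 − 49·101 = 1]
  3 = 3·1 + 0   → remainder 0, stop. gcd = 1 (last nonzero row E).
The gcd is 1, so 101 is invertible mod 150. The last nonzero row gives 33·150 − 49·101 = 1, so t = −49. So 101^(−1) ≡ −49 ≡ 101 (mod 150). Verify: 101 · 101 = 10201 ≡ 1 (mod 150). ✓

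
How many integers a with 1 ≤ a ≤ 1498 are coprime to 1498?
The number of a ∈ {1, ..., 1498} with gcd(a, 1498) = 1 is by definition Euler's totient φ(1498). φ is multiplicative, with φ(p^e) = p^e − p^(e−1). Factorise 1498 = 2 · 7 · 107. Then
  φ(1498) = (2 − 1) · (7 − 1) · (107 − 1) = 1 · 6 · 106 = 636.
So there are 636 such integers.

Final answer: 636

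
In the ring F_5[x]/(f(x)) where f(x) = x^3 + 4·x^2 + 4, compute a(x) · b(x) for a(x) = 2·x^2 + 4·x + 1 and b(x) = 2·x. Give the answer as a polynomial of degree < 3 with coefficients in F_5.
Multiply as integer polynomials: a · b = 4·x^3 + 8·x^2 + 2·x. Reducing coefficients mod 5: a · b ≡ 4·x^3 + 3·x^2 + 2·x. Now divide by f(x) = x^3 + 4·x^2 + 4 in F_5[x], eliminating the leading term at each step:
  leading term 4·x^3: subtract (4)·f(x) = 4·x^3 + x^2 + 1, leaving 2·x^2 + 2·x + 4 (coefficients mod 5)
The degree is now < 3, so this is the remainder. Hence a · b ≡ 2·x^2 + 2·x + 4 in F_5[x]/(f).

Final answer: a · b ≡ 2·x^2 + 2·x + 4 (mod f(x))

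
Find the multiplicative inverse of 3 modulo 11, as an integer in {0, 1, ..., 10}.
3^(−1) ≡ 4 (mod 11)

Apply the extended Euclidean algorithm to (11, 3), tracking rows (r, s, t) with s·11 + t·3 = r. Each division r_prev = q·r_cur + r_new produces the new row as (previous row) − q·(current row):
  row A: (11, 1, 0)   [1·11 + 0·3 = 11]
  row B: (3, 0, 1)   [0·11 + 1·3 = 3]
  11 = 3·3 + 2   → row C = row A − 3·row B = (2, 1, −3)   [check: 1·11 − 3·3 = 2]
  3 = 1·2 + 1   → row D = row B − 1·row C = (1, −1, 4)   [check: −1·11 + 4·3 = 1]
  2 = 2·1 + 0   → remainder 0, stop. gcd = 1 (last nonzero row D).
The gcd is 1, so 3 is invertible mod 11. The last nonzero row gives −1·11 + 4·3 = 1, so t = 4. So 3^(−1) ≡ 4 (mod 11). Verify: 3 · 4 = 12 ≡ 1 (mod 11). ✓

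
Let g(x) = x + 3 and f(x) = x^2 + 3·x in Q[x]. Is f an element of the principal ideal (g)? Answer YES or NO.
YES

In Q[x] the ideal (g) consists of all multiples of g, so f ∈ (g) iff g | f, i.e. iff the remainder of f on division by g is 0. Divide f by g (g is monic, so eliminate the leading term of the running remainder at each step):
  leading term x^2: subtract (x)·g(x) = x^2 + 3·x, leaving 0
The remainder is 0, so f(x) = g(x) · h(x) with h(x) = x. Hence g | f, i.e. f ∈ (g).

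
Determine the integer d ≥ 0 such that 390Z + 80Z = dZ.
In the PID Z, (a, b) is generated by gcd(a, b). Compute gcd(390, 80) with the extended Euclidean algorithm, tracking rows (r, s, t) with s·390 + t·80 = r:
  row A: (390, 1, 0)   [1·390 + 0·80 = 390]
  row B: (80, 0, 1)   [0·390 + 1·80 = 80]
  390 = 4·80 + 70   → row C = row A − 4·row B = (70, 1, −4)   [check: 1·390 − 4·80 = 70]
  80 = 1·70 + 10   → row D = row B − 1·row C = (10, −1, 5)   [check: −1·390 + 5·80 = 10]
  70 = 7·10 + 0   → remainder 0, stop. gcd = 10 (last nonzero row D).
So gcd(390, 80) = 10, with Bézout identity −1·390 + 5·80 = 10. Containment (⊇): the Bézout identity exhibits 10 as an element of (390, 80), giving (10) ⊆ (390, 80). Containment (⊆): since 10 | 390 and 10 | 80 (390 = 10·39, 80 = 10·8), every Z-linear combination of 390 and 80 is divisible by 10, so (390, 80) ⊆ (10). Therefore (390, 80) = (10), d = 10.

Final answer: (390, 80) = (10); d = 10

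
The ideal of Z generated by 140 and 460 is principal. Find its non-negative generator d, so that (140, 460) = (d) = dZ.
(140, 460) = (20); d = 20

In the PID Z, (a, b) is generated by gcd(a, b). Compute gcd(460, 140) with the extended Euclidean algorithm, tracking rows (r, s, t) with s·460 + t·140 = r:
  row A: (460, 1, 0)   [1·460 + 0·140 = 460]
  row B: (140, 0, 1)   [0·460 + 1·140 = 140]
  460 = 3·140 + 40   → row C = row A − 3·row B = (40, 1, −3)   [check: 1·460 − 3·140 = 40]
  140 = 3·40 + 20   → row D = row B − 3·row C = (20, −3, 10)   [check: −3·460 + 10·140 = 20]
  40 = 2·20 + 0   → remainder 0, stop. gcd = 20 (last nonzero row D).
So gcd(140, 460) = 20, with Bézout identity −3·460 + 10·140 = 20. Containment (⊇): the Bézout identity exhibits 20 as an element of (140, 460), giving (20) ⊆ (140, 460). Containment (⊆): since 20 | 140 and 20 | 460 (140 = 20·7, 460 = 20·23), every Z-linear combination of 140 and 460 is divisible by 20, so (140, 460) ⊆ (20). Therefore (140, 460) = (20), d = 20.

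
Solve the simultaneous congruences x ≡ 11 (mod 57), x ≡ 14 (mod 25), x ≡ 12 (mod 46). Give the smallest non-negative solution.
x ≡ 61514 (mod 65550); the representative in [0, 65550) is 61514

The moduli 57, 25, 46 are pairwise coprime, so by the CRT there is a unique solution mod 57·25·46 = 65550.
Solve by successive substitution. Start with x ≡ 11 (mod 57).
  Combine with x ≡ 14 (mod 25): write x = 11 + 57·t and require 11 + 57·t ≡ 14 (mod 25), i.e. 57·t ≡ 14 − 11 ≡ 3 (mod 25). Since 57^(−1) ≡ 18 (mod 25) (57 ≡ 7 (mod 25)), t ≡ 18·3 ≡ 4 (mod 25). So x ≡ 11 + 57·4 = 239 (mod 1425).
  Combine with x ≡ 12 (mod 46): write x = 239 + 1425·t and require 239 + 1425·t ≡ 12 (mod 46), i.e. 1425·t ≡ 12 − 239 ≡ 3 (mod 46). Since 1425^(−1) ≡ 45 (mod 46) (1425 ≡ 45 (mod 46)), t ≡ 45·3 ≡ 43 (mod 46). So x ≡ 239 + 1425·43 = 61514 (mod 65550).
Unique solution in [0, 65550): x = 61514.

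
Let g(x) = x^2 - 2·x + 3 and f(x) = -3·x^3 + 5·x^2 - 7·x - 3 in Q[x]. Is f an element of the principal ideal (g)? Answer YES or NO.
In Q[x] the ideal (g) consists of all multiples of g, so f ∈ (g) iff g | f, i.e. iff the remainder of f on division by g is 0. Divide f by g (g is monic, so eliminate the leading term of the running remainder at each step):
  leading term -3·x^3: subtract (-3·x)·g(x) = -3·x^3 + 6·x^2 - 9·x, leaving -x^2 + 2·x - 3
  leading term -x^2: subtract (-1)·g(x) = -x^2 + 2·x - 3, leaving 0
The remainder is 0, so f(x) = g(x) · h(x) with h(x) = -3·x - 1. Hence g | f, i.e. f ∈ (g).

Final answer: YES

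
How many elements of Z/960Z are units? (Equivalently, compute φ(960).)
An element a ∈ Z/960Z is a unit iff gcd(a, 960) = 1, so the number of units is φ(960). φ is multiplicative, with φ(p^e) = p^e − p^(e−1). Factorise 960 = 2^6 · 3 · 5. Then
  φ(960) = (2^6 − 2^5) · (3 − 1) · (5 − 1) = 32 · 2 · 4 = 256.

Final answer: Z/960Z has φ(960) = 256 units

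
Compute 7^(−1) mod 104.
Apply the extended Euclidean algorithm to (104, 7), tracking rows (r, s, t) with s·104 + t·7 = r. Each division r_prev = q·r_cur + r_new produces the new row as (previous row) − q·(current row):
  row A: (104, 1, 0)   [1·104 + 0·7 = 104]
  row B: (7, 0, 1)   [0·104 + 1·7 = 7]
  104 = 14·7 + 6   → row C = row A − 14·row B = (6, 1, −14)   [check: 1·104 − 14·7 = 6]
  7 = 1·6 + 1   → row D = row B − 1·row C = (1, −1, 15)   [check: −1·104 + 15·7 = 1]
  6 = 6·1 + 0   → remainder 0, stop. gcd = 1 (last nonzero row D).
The gcd is 1, so 7 is invertible mod 104. The last nonzero row gives −1·104 + 15·7 = 1, so t = 15. So 7^(−1) ≡ 15 (mod 104). Verify: 7 · 15 = 105 ≡ 1 (mod 104). ✓

Final answer: 7^(−1) ≡ 15 (mod 104)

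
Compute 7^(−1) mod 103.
Apply the extended Euclidean algorithm to (103, 7), tracking rows (r, s, t) with s·103 + t·7 = r. Each division r_prev = q·r_cur + r_new produces the new row as (previous row) − q·(current row):
  row A: (103, 1, 0)   [1·103 + 0·7 = 103]
  row B: (7, 0, 1)   [0·103 + 1·7 = 7]
  103 = 14·7 + 5   → row C = row A − 14·row B = (5, 1, −14)   [check: 1·103 − 14·7 = 5]
  7 = 1·5 + 2   → row D = row B − 1·row C = (2, −1, 15)   [check: −1·103 + 15·7 = 2]
  5 = 2·2 + 1   → row E = row C − 2·row D = (1, 3, −44)   [check: 3·103 − 44·7 = 1]
  2 = 2·1 + 0   → remainder 0, stop. gcd = 1 (last nonzero row E).
The gcd is 1, so 7 is invertible mod 103. The last nonzero row gives 3·103 − 44·7 = 1, so t = −44. So 7^(−1) ≡ −44 ≡ 59 (mod 103). Verify: 7 · 59 = 413 ≡ 1 (mod 103). ✓

Final answer: 7^(−1) ≡ 59 (mod 103)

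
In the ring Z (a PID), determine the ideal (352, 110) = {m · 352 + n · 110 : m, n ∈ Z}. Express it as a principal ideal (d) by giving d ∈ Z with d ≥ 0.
In the PID Z, (a, b) is generated by gcd(a, b). Compute gcd(352, 110) with the extended Euclidean algorithm, tracking rows (r, s, t) with s·352 + t·110 = r:
  row A: (352, 1, 0)   [1·352 + 0·110 = 352]
  row B: (110, 0, 1)   [0·352 + 1·110 = 110]
  352 = 3·110 + 22   → row C = row A − 3·row B = (22, 1, −3)   [check: 1·352 − 3·110 = 22]
  110 = 5·22 + 0   → remainder 0, stop. gcd = 22 (last nonzero row C).
So gcd(352, 110) = 22, with Bézout identity 1·352 − 3·110 = 22. Containment (⊇): the Bézout identity exhibits 22 as an element of (352, 110), giving (22) ⊆ (352, 110). Containment (⊆): since 22 | 352 and 22 | 110 (352 = 22·16, 110 = 22·5), every Z-linear combination of 352 and 110 is divisible by 22, so (352, 110) ⊆ (22). Therefore (352, 110) = (22), d = 22.

Final answer: (352, 110) = (22); d = 22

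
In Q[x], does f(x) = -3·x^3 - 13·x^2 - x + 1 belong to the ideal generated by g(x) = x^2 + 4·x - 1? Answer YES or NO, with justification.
In Q[x] the ideal (g) consists of all multiples of g, so f ∈ (g) iff g | f, i.e. iff the remainder of f on division by g is 0. Divide f by g (g is monic, so eliminate the leading term of the running remainder at each step):
  leading term -3·x^3: subtract (-3·x)·g(x) = -3·x^3 - 12·x^2 + 3·x, leaving -x^2 - 4·x + 1
  leading term -x^2: subtract (-1)·g(x) = -x^2 - 4·x + 1, leaving 0
The remainder is 0, so f(x) = g(x) · h(x) with h(x) = -3·x - 1. Hence g | f, i.e. f ∈ (g).

Final answer: YES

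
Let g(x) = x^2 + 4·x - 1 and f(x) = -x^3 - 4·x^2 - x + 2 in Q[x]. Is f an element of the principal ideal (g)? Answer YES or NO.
In Q[x] the ideal (g) consists of all multiples of g, so f ∈ (g) iff g | f, i.e. iff the remainder of f on division by g is 0. Divide f by g (g is monic, so eliminate the leading term of the running remainder at each step):
  leading term -x^3: subtract (-x)·g(x) = -x^3 - 4·x^2 + x, leaving 2 - 2·x
The remainder r(x) = 2 - 2·x ≠ 0 (and deg r < deg g), so g ∤ f, i.e. f ∉ (g).

Final answer: NO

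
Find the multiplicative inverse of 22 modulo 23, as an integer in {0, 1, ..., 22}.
22^(−1) ≡ 22 (mod 23)

Apply the extended Euclidean algorithm to (23, 22), tracking rows (r, s, t) with s·23 + t·22 = r. Each division r_prev = q·r_cur + r_new produces the new row as (previous row) − q·(current row):
  row A: (23, 1, 0)   [1·23 + 0·22 = 23]
  row B: (22, 0, 1)   [0·23 + 1·22 = 22]
  23 = 1·22 + 1   → row C = row A − 1·row B = (1, 1, −1)   [check: 1·23 − 1·22 = 1]
  22 = 22·1 + 0   → remainder 0, stop. gcd = 1 (last nonzero row C).
The gcd is 1, so 22 is invertible mod 23. The last nonzero row gives 1·23 − 1·22 = 1, so t = −1. So 22^(−1) ≡ −1 ≡ 22 (mod 23). Verify: 22 · 22 = 484 ≡ 1 (mod 23). ✓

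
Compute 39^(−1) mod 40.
39^(−1) ≡ 39 (mod 40)

Apply the extended Euclidean algorithm to (40, 39), tracking rows (r, s, t) with s·40 + t·39 = r. Each division r_prev = q·r_cur + r_new produces the new row as (previous row) − q·(current row):
  row A: (40, 1, 0)   [1·40 + 0·39 = 40]
  row B: (39, 0, 1)   [0·40 + 1·39 = 39]
  40 = 1·39 + 1   → row C = row A − 1·row B = (1, 1, −1)   [check: 1·40 − 1·39 = 1]
  39 = 39·1 + 0   → remainder 0, stop. gcd = 1 (last nonzero row C).
The gcd is 1, so 39 is invertible mod 40. The last nonzero row gives 1·40 − 1·39 = 1, so t = −1. So 39^(−1) ≡ −1 ≡ 39 (mod 40). Verify: 39 · 39 = 1521 ≡ 1 (mod 40). ✓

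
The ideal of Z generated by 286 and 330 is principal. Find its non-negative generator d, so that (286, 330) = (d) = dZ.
(286, 330) = (22); d = 22

In the PID Z, (a, b) is generated by gcd(a, b). Compute gcd(330, 286) with the extended Euclidean algorithm, tracking rows (r, s, t) with s·330 + t·286 = r:
  row A: (330, 1, 0)   [1·330 + 0·286 = 330]
  row B: (286, 0, 1)   [0·330 + 1·286 = 286]
  330 = 1·286 + 44   → row C = row A − 1·row B = (44, 1, −1)   [check: 1·330 − 1·286 = 44]
  286 = 6·44 + 22   → row D = row B − 6·row C = (22, −6, 7)   [check: −6·330 + 7·286 = 22]
  44 = 2·22 + 0   → remainder 0, stop. gcd = 22 (last nonzero row D).
So gcd(286, 330) = 22, with Bézout identity −6·330 + 7·286 = 22. Containment (⊇): the Bézout identity exhibits 22 as an element of (286, 330), giving (22) ⊆ (286, 330). Containment (⊆): since 22 | 286 and 22 | 330 (286 = 22·13, 330 = 22·15), every Z-linear combination of 286 and 330 is divisible by 22, so (286, 330) ⊆ (22). Therefore (286, 330) = (22), d = 22.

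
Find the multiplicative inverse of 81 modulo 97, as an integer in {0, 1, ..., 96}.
81^(−1) ≡ 6 (mod 97)

Apply the extended Euclidean algorithm to (97, 81), tracking rows (r, s, t) with s·97 + t·81 = r. Each division r_prev = q·r_cur + r_new produces the new row as (previous row) − q·(current row):
  row A: (97, 1, 0)   [1·97 + 0·81 = 97]
  row B: (81, 0, 1)   [0·97 + 1·81 = 81]
  97 = 1·81 + 16   → row C = row A − 1·row B = (16, 1, −1)   [check: 1·97 − 1·81 = 16]
  81 = 5·16 + 1   → row D = row B − 5·row C = (1, −5, 6)   [check: −5·97 + 6·81 = 1]
  16 = 16·1 + 0   → remainder 0, stop. gcd = 1 (last nonzero row D).
The gcd is 1, so 81 is invertible mod 97. The last nonzero row gives −5·97 + 6·81 = 1, so t = 6. So 81^(−1) ≡ 6 (mod 97). Verify: 81 · 6 = 486 ≡ 1 (mod 97). ✓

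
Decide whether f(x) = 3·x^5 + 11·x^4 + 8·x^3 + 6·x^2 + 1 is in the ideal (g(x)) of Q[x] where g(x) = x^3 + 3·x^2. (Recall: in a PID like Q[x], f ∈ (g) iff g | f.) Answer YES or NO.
NO

In Q[x] the ideal (g) consists of all multiples of g, so f ∈ (g) iff g | f, i.e. iff the remainder of f on division by g is 0. Divide f by g (g is monic, so eliminate the leading term of the running remainder at each step):
  leading term 3·x^5: subtract (3·x^2)·g(x) = 3·x^5 + 9·x^4, leaving 2·x^4 + 8·x^3 + 6·x^2 + 1
  leading term 2·x^4: subtract (2·x)·g(x) = 2·x^4 + 6·x^3, leaving 2·x^3 + 6·x^2 + 1
  leading term 2·x^3: subtract (2)·g(x) = 2·x^3 + 6·x^2, leaving 1
The remainder r(x) = 1 ≠ 0 (and deg r < deg g), so g ∤ f, i.e. f ∉ (g).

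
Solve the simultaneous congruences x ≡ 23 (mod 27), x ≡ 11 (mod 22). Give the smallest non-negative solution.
The moduli 27, 22 are pairwise coprime, so by the CRT there is a unique solution mod 27·22 = 594.
Solve by successive substitution. Start with x ≡ 23 (mod 27).
  Combine with x ≡ 11 (mod 22): write x = 23 + 27·t and require 23 + 27·t ≡ 11 (mod 22), i.e. 27·t ≡ 11 − 23 ≡ 10 (mod 22). Since 27^(−1) ≡ 9 (mod 22) (27 ≡ 5 (mod 22)), t ≡ 9·10 ≡ 2 (mod 22). So x ≡ 23 + 27·2 = 77 (mod 594).
Unique solution in [0, 594): x = 77.

Final answer: x ≡ 77 (mod 594); the representative in [0, 594) is 77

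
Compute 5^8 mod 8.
Use repeated squaring. Binary(8) = 1000. Walk through the bits of the exponent 8 left-to-right: at each bit after the leading one, square the running value, then multiply by 5 if the bit is 1 (always reducing mod 8):
  bit 1 = 1 (leading): start with 5.
  bit 2 = 0: square 5^2 = 25 ≡ 1 (mod 8).
  bit 3 = 0: square 1^2 = 1 (mod 8).
  bit 4 = 0: square 1^2 = 1 (mod 8).
Final value: 5^8 ≡ 1 (mod 8).

Final answer: 1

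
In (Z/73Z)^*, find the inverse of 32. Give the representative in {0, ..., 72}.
Apply the extended Euclidean algorithm to (73, 32), tracking rows (r, s, t) with s·73 + t·32 = r. Each division r_prev = q·r_cur + r_new produces the new row as (previous row) − q·(current row):
  row A: (73, 1, 0)   [1·73 + 0·32 = 73]
  row B: (32, 0, 1)   [0·73 + 1·32 = 32]
  73 = 2·32 + 9   → row C = row A − 2·row B = (9, 1, −2)   [check: 1·73 − 2·32 = 9]
  32 = 3·9 + 5   → row D = row B − 3·row C = (5, −3, 7)   [check: −3·73 + 7·32 = 5]
  9 = 1·5 + 4   → row E = row C − 1·row D = (4, 4, −9)   [check: 4·73 − 9·32 = 4]
  5 = 1·4 + 1   → row F = row D − 1·row E = (1, −7, 16)   [check: −7·73 + 16·32 = 1]
  4 = 4·1 + 0   → remainder 0, stop. gcd = 1 (last nonzero row F).
The gcd is 1, so 32 is invertible mod 73. The last nonzero row gives −7·73 + 16·32 = 1, so t = 16. So 32^(−1) ≡ 16 (mod 73). Verify: 32 · 16 = 512 ≡ 1 (mod 73). ✓

Final answer: 32^(−1) ≡ 16 (mod 73)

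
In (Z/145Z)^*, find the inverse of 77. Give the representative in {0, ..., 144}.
77^(−1) ≡ 113 (mod 145)

Apply the extended Euclidean algorithm to (145, 77), tracking rows (r, s, t) with s·145 + t·77 = r. Each division r_prev = q·r_cur + r_new produces the new row as (previous row) − q·(current row):
  row A: (145, 1, 0)   [1·145 + 0·77 = 145]
  row B: (77, 0, 1)   [0·145 + 1·77 = 77]
  145 = 1·77 + 68   → row C = row A − 1·row B = (68, 1, −1)   [check: 1·145 − 1·77 = 68]
  77 = 1·68 + 9   → row D = row B − 1·row C = (9, −1, 2)   [check: −1·145 + 2·77 = 9]
  68 = 7·9 + 5   → row E = row C − 7·row D = (5, 8, −15)   [check: 8·145 − 15·77 = 5]
  9 = 1·5 + 4   → row F = row D − 1·row E = (4, −9, 17)   [check: −9·145 + 17·77 = 4]
  5 = 1·4 + 1   → row G = row E − 1·row F = (1, 17, −32)   [check: 17·145 − 32·77 = 1]
  4 = 4·1 + 0   → remainder 0, stop. gcd = 1 (last nonzero row G).
The gcd is 1, so 77 is invertible mod 145. The last nonzero row gives 17·145 − 32·77 = 1, so t = −32. So 77^(−1) ≡ −32 ≡ 113 (mod 145). Verify: 77 · 113 = 8701 ≡ 1 (mod 145). ✓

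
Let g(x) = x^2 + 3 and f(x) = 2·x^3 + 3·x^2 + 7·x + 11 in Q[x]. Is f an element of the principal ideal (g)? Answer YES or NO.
NO

In Q[x] the ideal (g) consists of all multiples of g, so f ∈ (g) iff g | f, i.e. iff the remainder of f on division by g is 0. Divide f by g (g is monic, so eliminate the leading term of the running remainder at each step):
  leading term 2·x^3: subtract (2·x)·g(x) = 2·x^3 + 6·x, leaving 3·x^2 + x + 11
  leading term 3·x^2: subtract (3)·g(x) = 3·x^2 + 9, leaving x + 2
The remainder r(x) = x + 2 ≠ 0 (and deg r < deg g), so g ∤ f, i.e. f ∉ (g).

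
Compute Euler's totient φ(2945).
φ(2945) = 2160

φ is multiplicative, with φ(p^e) = p^e − p^(e−1). Factorise 2945 = 5 · 19 · 31. Then
  φ(2945) = (5 − 1) · (19 − 1) · (31 − 1) = 4 · 18 · 30 = 2160.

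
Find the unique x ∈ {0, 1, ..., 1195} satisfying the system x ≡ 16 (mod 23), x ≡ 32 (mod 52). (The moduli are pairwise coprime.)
x ≡ 292 (mod 1196); the representative in [0, 1196) is 292

The moduli 23, 52 are pairwise coprime, so by the CRT there is a unique solution mod 23·52 = 1196.
Solve by successive substitution. Start with x ≡ 16 (mod 23).
  Combine with x ≡ 32 (mod 52): write x = 16 + 23·t and require 16 + 23·t ≡ 32 (mod 52), i.e. 23·t ≡ 32 − 16 ≡ 16 (mod 52). Since 23^(−1) ≡ 43 (mod 52), t ≡ 43·16 ≡ 12 (mod 52). So x ≡ 16 + 23·12 = 292 (mod 1196).
Unique solution in [0, 1196): x = 292.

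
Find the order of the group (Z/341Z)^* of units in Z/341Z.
(Z/341Z)^* consists of the classes a with gcd(a, 341) = 1, so its order is φ(341). φ is multiplicative, with φ(p^e) = p^e − p^(e−1). Factorise 341 = 11 · 31. Then
  φ(341) = (11 − 1) · (31 − 1) = 10 · 30 = 300.
Thus |(Z/341Z)^*| = 300.

Final answer: |(Z/341Z)^*| = 300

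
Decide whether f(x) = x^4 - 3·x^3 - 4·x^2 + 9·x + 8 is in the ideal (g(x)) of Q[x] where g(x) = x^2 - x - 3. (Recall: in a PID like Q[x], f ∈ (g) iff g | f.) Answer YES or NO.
NO

In Q[x] the ideal (g) consists of all multiples of g, so f ∈ (g) iff g | f, i.e. iff the remainder of f on division by g is 0. Divide f by g (g is monic, so eliminate the leading term of the running remainder at each step):
  leading term x^4: subtract (x^2)·g(x) = x^4 - x^3 - 3·x^2, leaving -2·x^3 - x^2 + 9·x + 8
  leading term -2·x^3: subtract (-2·x)·g(x) = -2·x^3 + 2·x^2 + 6·x, leaving -3·x^2 + 3·x + 8
  leading term -3·x^2: subtract (-3)·g(x) = -3·x^2 + 3·x + 9, leaving -1
The remainder r(x) = -1 ≠ 0 (and deg r < deg g), so g ∤ f, i.e. f ∉ (g).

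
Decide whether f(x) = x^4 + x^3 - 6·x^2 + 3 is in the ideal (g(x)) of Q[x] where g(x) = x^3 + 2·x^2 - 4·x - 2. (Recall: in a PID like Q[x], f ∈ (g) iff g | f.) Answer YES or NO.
In Q[x] the ideal (g) consists of all multiples of g, so f ∈ (g) iff g | f, i.e. iff the remainder of f on division by g is 0. Divide f by g (g is monic, so eliminate the leading term of the running remainder at each step):
  leading term x^4: subtract (x)·g(x) = x^4 + 2·x^3 - 4·x^2 - 2·x, leaving -x^3 - 2·x^2 + 2·x + 3
  leading term -x^3: subtract (-1)·g(x) = -x^3 - 2·x^2 + 4·x + 2, leaving 1 - 2·x
The remainder r(x) = 1 - 2·x ≠ 0 (and deg r < deg g), so g ∤ f, i.e. f ∉ (g).

Final answer: NO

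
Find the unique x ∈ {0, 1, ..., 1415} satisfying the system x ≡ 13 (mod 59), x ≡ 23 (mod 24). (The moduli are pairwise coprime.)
The moduli 59, 24 are pairwise coprime, so by the CRT there is a unique solution mod 59·24 = 1416.
Solve by successive substitution. Start with x ≡ 13 (mod 59).
  Combine with x ≡ 23 (mod 24): write x = 13 + 59·t and require 13 + 59·t ≡ 23 (mod 24), i.e. 59·t ≡ 23 − 13 ≡ 10 (mod 24). Since 59^(−1) ≡ 11 (mod 24) (59 ≡ 11 (mod 24)), t ≡ 11·10 ≡ 14 (mod 24). So x ≡ 13 + 59·14 = 839 (mod 1416).
Unique solution in [0, 1416): x = 839.

Final answer: x ≡ 839 (mod 1416); the representative in [0, 1416) is 839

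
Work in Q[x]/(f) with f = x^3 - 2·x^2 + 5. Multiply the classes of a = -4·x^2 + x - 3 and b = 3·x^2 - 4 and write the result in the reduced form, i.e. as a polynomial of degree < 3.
a · b ≡ -35·x^2 + 56·x + 117 (mod f(x))

First multiply in Q[x] without reducing: a · b = -12·x^4 + 3·x^3 + 7·x^2 - 4·x + 12. Now divide by f(x) = x^3 - 2·x^2 + 5, eliminating the leading term at each step:
  leading term -12·x^4: subtract (-12·x)·f(x) = -12·x^4 + 24·x^3 - 60·x, leaving -21·x^3 + 7·x^2 + 56·x + 12
  leading term -21·x^3: subtract (-21)·f(x) = -21·x^3 + 42·x^2 - 105, leaving -35·x^2 + 56·x + 117
The degree is now < 3, so this is the remainder. Hence a · b ≡ -35·x^2 + 56·x + 117 in Q[x]/(f).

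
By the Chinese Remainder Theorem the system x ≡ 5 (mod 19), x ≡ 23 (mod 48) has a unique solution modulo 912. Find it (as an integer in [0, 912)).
The moduli 19, 48 are pairwise coprime, so by the CRT there is a unique solution mod 19·48 = 912.
Solve by successive substitution. Start with x ≡ 5 (mod 19).
  Combine with x ≡ 23 (mod 48): write x = 5 + 19·t and require 5 + 19·t ≡ 23 (mod 48), i.e. 19·t ≡ 23 − 5 ≡ 18 (mod 48). Since 19^(−1) ≡ 43 (mod 48), t ≡ 43·18 ≡ 6 (mod 48). So x ≡ 5 + 19·6 = 119 (mod 912).
Unique solution in [0, 912): x = 119.

Final answer: x ≡ 119 (mod 912); the representative in [0, 912) is 119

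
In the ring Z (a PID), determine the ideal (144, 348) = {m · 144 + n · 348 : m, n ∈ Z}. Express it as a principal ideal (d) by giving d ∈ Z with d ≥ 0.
(144, 348) = (12); d = 12

In the PID Z, (a, b) is generated by gcd(a, b). Compute gcd(348, 144) with the extended Euclidean algorithm, tracking rows (r, s, t) with s·348 + t·144 = r:
  row A: (348, 1, 0)   [1·348 + 0·144 = 348]
  row B: (144, 0, 1)   [0·348 + 1·144 = 144]
  348 = 2·144 + 60   → row C = row A − 2·row B = (60, 1, −2)   [check: 1·348 − 2·144 = 60]
  144 = 2·60 + 24   → row D = row B − 2·row C = (24, −2, 5)   [check: −2·348 + 5·144 = 24]
  60 = 2·24 + 12   → row E = row C − 2·row D = (12, 5, −12)   [check: 5·348 − 12·144 = 12]
  24 = 2·12 + 0   → remainder 0, stop. gcd = 12 (last nonzero row E).
So gcd(144, 348) = 12, with Bézout identity 5·348 − 12·144 = 12. Containment (⊇): the Bézout identity exhibits 12 as an element of (144, 348), giving (12) ⊆ (144, 348). Containment (⊆): since 12 | 144 and 12 | 348 (144 = 12·12, 348 = 12·29), every Z-linear combination of 144 and 348 is divisible by 12, so (144, 348) ⊆ (12). Therefore (144, 348) = (12), d = 12.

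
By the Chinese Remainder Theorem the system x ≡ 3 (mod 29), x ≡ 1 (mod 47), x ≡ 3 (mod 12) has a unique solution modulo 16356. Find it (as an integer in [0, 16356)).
The moduli 29, 47, 12 are pairwise coprime, so by the CRT there is a unique solution mod 29·47·12 = 16356.
Solve by successive substitution. Start with x ≡ 3 (mod 29).
  Combine with x ≡ 1 (mod 47): write x = 3 + 29·t and require 3 + 29·t ≡ 1 (mod 47), i.e. 29·t ≡ 1 − 3 ≡ 45 (mod 47). Since 29^(−1) ≡ 13 (mod 47), t ≡ 13·45 ≡ 21 (mod 47). So x ≡ 3 + 29·21 = 612 (mod 1363).
  Combine with x ≡ 3 (mod 12): write x = 612 + 1363·t and require 612 + 1363·t ≡ 3 (mod 12), i.e. 1363·t ≡ 3 − 612 ≡ 3 (mod 12). Since 1363^(−1) ≡ 7 (mod 12) (1363 ≡ 7 (mod 12)), t ≡ 7·3 ≡ 9 (mod 12). So x ≡ 612 + 1363·9 = 12879 (mod 16356).
Unique solution in [0, 16356): x = 12879.

Final answer: x ≡ 12879 (mod 16356); the representative in [0, 16356) is 12879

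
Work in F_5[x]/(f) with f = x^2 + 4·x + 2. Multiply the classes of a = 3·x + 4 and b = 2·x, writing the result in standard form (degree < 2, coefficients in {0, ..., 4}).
Multiply as integer polynomials: a · b = 6·x^2 + 8·x. Reducing coefficients mod 5: a · b ≡ x^2 + 3·x. Now divide by f(x) = x^2 + 4·x + 2 in F_5[x], eliminating the leading term at each step:
  leading term x^2: subtract (1)·f(x) = x^2 + 4·x + 2, leaving 4·x + 3 (coefficients mod 5)
The degree is now < 2, so this is the remainder. Hence a · b ≡ 4·x + 3 in F_5[x]/(f).

Final answer: a · b ≡ 4·x + 3 (mod f(x))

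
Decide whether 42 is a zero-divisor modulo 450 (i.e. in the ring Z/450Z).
YES

gcd(42, 450) = 6 > 1, so 42 is not a unit in Z/450Z. In Z/nZ every nonzero non-unit is a zero-divisor: explicitly, take b = 450/gcd = 75 ≠ 0 (mod 450); then 42·75 = 3150 = 7·450, i.e. 42·75 ≡ 0 (mod 450). So 42 is a zero-divisor.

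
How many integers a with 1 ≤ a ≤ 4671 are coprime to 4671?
The number of a ∈ {1, ..., 4671} with gcd(a, 4671) = 1 is by definition Euler's totient φ(4671). φ is multiplicative, with φ(p^e) = p^e − p^(e−1). Factorise 4671 = 3^3 · 173. Then
  φ(4671) = (3^3 − 3^2) · (173 − 1) = 18 · 172 = 3096.
So there are 3096 such integers.

Final answer: 3096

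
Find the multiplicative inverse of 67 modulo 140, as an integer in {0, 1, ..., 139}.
67^(−1) ≡ 23 (mod 140)

Apply the extended Euclidean algorithm to (140, 67), tracking rows (r, s, t) with s·140 + t·67 = r. Each division r_prev = q·r_cur + r_new produces the new row as (previous row) − q·(current row):
  row A: (140, 1, 0)   [1·140 + 0·67 = 140]
  row B: (67, 0, 1)   [0·140 + 1·67 = 67]
  140 = 2·67 + 6   → row C = row A − 2·row B = (6, 1, −2)   [check: 1·140 − 2·67 = 6]
  67 = 11·6 + 1   → row D = row B − 11·row C = (1, −11, 23)   [check: −11·140 + 23·67 = 1]
  6 = 6·1 + 0   → remainder 0, stop. gcd = 1 (last nonzero row D).
The gcd is 1, so 67 is invertible mod 140. The last nonzero row gives −11·140 + 23·67 = 1, so t = 23. So 67^(−1) ≡ 23 (mod 140). Verify: 67 · 23 = 1541 ≡ 1 (mod 140). ✓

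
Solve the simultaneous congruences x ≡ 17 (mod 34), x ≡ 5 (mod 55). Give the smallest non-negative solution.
The moduli 34, 55 are pairwise coprime, so by the CRT there is a unique solution mod 34·55 = 1870.
Solve by successive substitution. Start with x ≡ 17 (mod 34).
  Combine with x ≡ 5 (mod 55): write x = 17 + 34·t and require 17 + 34·t ≡ 5 (mod 55), i.e. 34·t ≡ 5 − 17 ≡ 43 (mod 55). Since 34^(−1) ≡ 34 (mod 55), t ≡ 34·43 ≡ 32 (mod 55). So x ≡ 17 + 34·32 = 1105 (mod 1870).
Unique solution in [0, 1870): x = 1105.

Final answer: x ≡ 1105 (mod 1870); the representative in [0, 1870) is 1105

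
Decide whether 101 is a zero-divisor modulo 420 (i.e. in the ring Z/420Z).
NO

gcd(101, 420) = 1, so 101 is a unit in Z/420Z (it has a multiplicative inverse). A unit cannot be a zero-divisor: if 101·b ≡ 0 then multiplying both sides by 101^(−1) gives b ≡ 0. So 101 is not a zero-divisor.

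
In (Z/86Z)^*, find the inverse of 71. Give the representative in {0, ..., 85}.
Apply the extended Euclidean algorithm to (86, 71), tracking rows (r, s, t) with s·86 + t·71 = r. Each division r_prev = q·r_cur + r_new produces the new row as (previous row) − q·(current row):
  row A: (86, 1, 0)   [1·86 + 0·71 = 86]
  row B: (71, 0, 1)   [0·86 + 1·71 = 71]
  86 = 1·71 + 15   → row C = row A − 1·row B = (15, 1, −1)   [check: 1·86 − 1·71 = 15]
  71 = 4·15 + 11   → row D = row B − 4·row C = (11, −4, 5)   [check: −4·86 + 5·71 = 11]
  15 = 1·11 + 4   → row E = row C − 1·row D = (4, 5, −6)   [check: 5·86 − 6·71 = 4]
  11 = 2·4 + 3   → row F = row D − 2·row E = (3, −14, 17)   [check: −14·86 + 17·71 = 3]
  4 = 1·3 + 1   → row G = row E − 1·row F = (1, 19, −23)   [check: 19·86 − 23·71 = 1]
  3 = 3·1 + 0   → remainder 0, stop. gcd = 1 (last nonzero row G).
The gcd is 1, so 71 is invertible mod 86. The last nonzero row gives 19·86 − 23·71 = 1, so t = −23. So 71^(−1) ≡ −23 ≡ 63 (mod 86). Verify: 71 · 63 = 4473 ≡ 1 (mod 86). ✓

Final answer: 71^(−1) ≡ 63 (mod 86)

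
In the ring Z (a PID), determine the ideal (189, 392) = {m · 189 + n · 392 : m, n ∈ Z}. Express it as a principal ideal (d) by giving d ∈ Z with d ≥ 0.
(189, 392) = (7); d = 7

In the PID Z, (a, b) is generated by gcd(a, b). Compute gcd(392, 189) with the extended Euclidean algorithm, tracking rows (r, s, t) with s·392 + t·189 = r:
  row A: (392, 1, 0)   [1·392 + 0·189 = 392]
  row B: (189, 0, 1)   [0·392 + 1·189 = 189]
  392 = 2·189 + 14   → row C = row A − 2·row B = (14, 1, −2)   [check: 1·392 − 2·189 = 14]
  189 = 13·14 + 7   → row D = row B − 13·row C = (7, −13, 27)   [check: −13·392 + 27·189 = 7]
  14 = 2·7 + 0   → remainder 0, stop. gcd = 7 (last nonzero row D).
So gcd(189, 392) = 7, with Bézout identity −13·392 + 27·189 = 7. Containment (⊇): the Bézout identity exhibits 7 as an element of (189, 392), giving (7) ⊆ (189, 392). Containment (⊆): since 7 | 189 and 7 | 392 (189 = 7·27, 392 = 7·56), every Z-linear combination of 189 and 392 is divisible by 7, so (189, 392) ⊆ (7). Therefore (189, 392) = (7), d = 7.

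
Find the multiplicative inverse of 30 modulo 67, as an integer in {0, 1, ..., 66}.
Apply the extended Euclidean algorithm to (67, 30), tracking rows (r, s, t) with s·67 + t·30 = r. Each division r_prev = q·r_cur + r_new produces the new row as (previous row) − q·(current row):
  row A: (67, 1, 0)   [1·67 + 0·30 = 67]
  row B: (30, 0, 1)   [0·67 + 1·30 = 30]
  67 = 2·30 + 7   → row C = row A − 2·row B = (7, 1, −2)   [check: 1·67 − 2·30 = 7]
  30 = 4·7 + 2   → row D = row B − 4·row C = (2, −4, 9)   [check: −4·67 + 9·30 = 2]
  7 = 3·2 + 1   → row E = row C − 3·row D = (1, 13, −29)   [check: 13·67 − 29·30 = 1]
  2 = 2·1 + 0   → remainder 0, stop. gcd = 1 (last nonzero row E).
The gcd is 1, so 30 is invertible mod 67. The last nonzero row gives 13·67 − 29·30 = 1, so t = −29. So 30^(−1) ≡ −29 ≡ 38 (mod 67). Verify: 30 · 38 = 1140 ≡ 1 (mod 67). ✓

Final answer: 30^(−1) ≡ 38 (mod 67)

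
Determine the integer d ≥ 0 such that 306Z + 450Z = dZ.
(306, 450) = (18); d = 18

In the PID Z, (a, b) is generated by gcd(a, b). Compute gcd(450, 306) with the extended Euclidean algorithm, tracking rows (r, s, t) with s·450 + t·306 = r:
  row A: (450, 1, 0)   [1·450 + 0·306 = 450]
  row B: (306, 0, 1)   [0·450 + 1·306 = 306]
  450 = 1·306 + 144   → row C = row A − 1·row B = (144, 1, −1)   [check: 1·450 − 1·306 = 144]
  306 = 2·144 + 18   → row D = row B − 2·row C = (18, −2, 3)   [check: −2·450 + 3·306 = 18]
  144 = 8·18 + 0   → remainder 0, stop. gcd = 18 (last nonzero row D).
So gcd(306, 450) = 18, with Bézout identity −2·450 + 3·306 = 18. Containment (⊇): the Bézout identity exhibits 18 as an element of (306, 450), giving (18) ⊆ (306, 450). Containment (⊆): since 18 | 306 and 18 | 450 (306 = 18·17, 450 = 18·25), every Z-linear combination of 306 and 450 is divisible by 18, so (306, 450) ⊆ (18). Therefore (306, 450) = (18), d = 18.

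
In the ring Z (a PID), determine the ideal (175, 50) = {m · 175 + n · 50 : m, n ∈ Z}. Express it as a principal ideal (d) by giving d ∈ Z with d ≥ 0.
In the PID Z, (a, b) is generated by gcd(a, b). Compute gcd(175, 50) with the extended Euclidean algorithm, tracking rows (r, s, t) with s·175 + t·50 = r:
  row A: (175, 1, 0)   [1·175 + 0·50 = 175]
  row B: (50, 0, 1)   [0·175 + 1·50 = 50]
  175 = 3·50 + 25   → row C = row A − 3·row B = (25, 1, −3)   [check: 1·175 − 3·50 = 25]
  50 = 2·25 + 0   → remainder 0, stop. gcd = 25 (last nonzero row C).
So gcd(175, 50) = 25, with Bézout identity 1·175 − 3·50 = 25. Containment (⊇): the Bézout identity exhibits 25 as an element of (175, 50), giving (25) ⊆ (175, 50). Containment (⊆): since 25 | 175 and 25 | 50 (175 = 25·7, 50 = 25·2), every Z-linear combination of 175 and 50 is divisible by 25, so (175, 50) ⊆ (25). Therefore (175, 50) = (25), d = 25.

Final answer: (175, 50) = (25); d = 25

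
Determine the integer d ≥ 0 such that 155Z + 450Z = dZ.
(155, 450) = (5); d = 5

In the PID Z, (a, b) is generated by gcd(a, b). Compute gcd(450, 155) with the extended Euclidean algorithm, tracking rows (r, s, t) with s·450 + t·155 = r:
  row A: (450, 1, 0)   [1·450 + 0·155 = 450]
  row B: (155, 0, 1)   [0·450 + 1·155 = 155]
  450 = 2·155 + 140   → row C = row A − 2·row B = (140, 1, −2)   [check: 1·450 − 2·155 = 140]
  155 = 1·140 + 15   → row D = row B − 1·row C = (15, −1, 3)   [check: −1·450 + 3·155 = 15]
  140 = 9·15 + 5   → row E = row C − 9·row D = (5, 10, −29)   [check: 10·450 − 29·155 = 5]
  15 = 3·5 + 0   → remainder 0, stop. gcd = 5 (last nonzero row E).
So gcd(155, 450) = 5, with Bézout identity 10·450 − 29·155 = 5. Containment (⊇): the Bézout identity exhibits 5 as an element of (155, 450), giving (5) ⊆ (155, 450). Containment (⊆): since 5 | 155 and 5 | 450 (155 = 5·31, 450 = 5·90), every Z-linear combination of 155 and 450 is divisible by 5, so (155, 450) ⊆ (5). Therefore (155, 450) = (5), d = 5.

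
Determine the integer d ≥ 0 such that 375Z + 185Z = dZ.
In the PID Z, (a, b) is generated by gcd(a, b). Compute gcd(375, 185) with the extended Euclidean algorithm, tracking rows (r, s, t) with s·375 + t·185 = r:
  row A: (375, 1, 0)   [1·375 + 0·185 = 375]
  row B: (185, 0, 1)   [0·375 + 1·185 = 185]
  375 = 2·185 + 5   → row C = row A − 2·row B = (5, 1, −2)   [check: 1·375 − 2·185 = 5]
  185 = 37·5 + 0   → remainder 0, stop. gcd = 5 (last nonzero row C).
So gcd(375, 185) = 5, with Bézout identity 1·375 − 2·185 = 5. Containment (⊇): the Bézout identity exhibits 5 as an element of (375, 185), giving (5) ⊆ (375, 185). Containment (⊆): since 5 | 375 and 5 | 185 (375 = 5·75, 185 = 5·37), every Z-linear combination of 375 and 185 is divisible by 5, so (375, 185) ⊆ (5). Therefore (375, 185) = (5), d = 5.

Final answer: (375, 185) = (5); d = 5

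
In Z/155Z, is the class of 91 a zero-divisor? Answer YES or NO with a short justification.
NO

gcd(91, 155) = 1, so 91 is a unit in Z/155Z (it has a multiplicative inverse). A unit cannot be a zero-divisor: if 91·b ≡ 0 then multiplying both sides by 91^(−1) gives b ≡ 0. So 91 is not a zero-divisor.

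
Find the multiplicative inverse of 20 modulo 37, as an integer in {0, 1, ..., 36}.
Apply the extended Euclidean algorithm to (37, 20), tracking rows (r, s, t) with s·37 + t·20 = r. Each division r_prev = q·r_cur + r_new produces the new row as (previous row) − q·(current row):
  row A: (37, 1, 0)   [1·37 + 0·20 = 37]
  row B: (20, 0, 1)   [0·37 + 1·20 = 20]
  37 = 1·20 + 17   → row C = row A − 1·row B = (17, 1, −1)   [check: 1·37 − 1·20 = 17]
  20 = 1·17 + 3   → row D = row B − 1·row C = (3, −1, 2)   [check: −1·37 + 2·20 = 3]
  17 = 5·3 + 2   → row E = row C − 5·row D = (2, 6, −11)   [check: 6·37 − 11·20 = 2]
  3 = 1·2 + 1   → row F = row D − 1·row E = (1, −7, 13)   [check: −7·37 + 13·20 = 1]
  2 = 2·1 + 0   → remainder 0, stop. gcd = 1 (last nonzero row F).
The gcd is 1, so 20 is invertible mod 37. The last nonzero row gives −7·37 + 13·20 = 1, so t = 13. So 20^(−1) ≡ 13 (mod 37). Verify: 20 · 13 = 260 ≡ 1 (mod 37). ✓

Final answer: 20^(−1) ≡ 13 (mod 37)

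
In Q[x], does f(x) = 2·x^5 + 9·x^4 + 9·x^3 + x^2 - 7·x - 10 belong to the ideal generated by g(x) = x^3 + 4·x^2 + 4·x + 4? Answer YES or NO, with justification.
NO

In Q[x] the ideal (g) consists of all multiples of g, so f ∈ (g) iff g | f, i.e. iff the remainder of f on division by g is 0. Divide f by g (g is monic, so eliminate the leading term of the running remainder at each step):
  leading term 2·x^5: subtract (2·x^2)·g(x) = 2·x^5 + 8·x^4 + 8·x^3 + 8·x^2, leaving x^4 + x^3 - 7·x^2 - 7·x - 10
  leading term x^4: subtract (x)·g(x) = x^4 + 4·x^3 + 4·x^2 + 4·x, leaving -3·x^3 - 11·x^2 - 11·x - 10
  leading term -3·x^3: subtract (-3)·g(x) = -3·x^3 - 12·x^2 - 12·x - 12, leaving x^2 + x + 2
The remainder r(x) = x^2 + x + 2 ≠ 0 (and deg r < deg g), so g ∤ f, i.e. f ∉ (g).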